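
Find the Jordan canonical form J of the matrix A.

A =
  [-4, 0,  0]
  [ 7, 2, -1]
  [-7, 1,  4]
J_1(-4) ⊕ J_2(3)

The characteristic polynomial is
  det(x·I − A) = x^3 - 2*x^2 - 15*x + 36 = (x - 3)^2*(x + 4)

Eigenvalues and multiplicities (the geometric multiplicity of λ is n − rank(A − λI), which equals the number of Jordan blocks for λ):
  λ = -4: algebraic multiplicity = 1, geometric multiplicity = 1
  λ = 3: algebraic multiplicity = 2, geometric multiplicity = 1

Determining the block sizes for each eigenvalue:
  λ = -4: one block (gm = 1), so the single block has size am = 1 → block sizes [1]
  λ = 3: one block (gm = 1), so the single block has size am = 2 → block sizes [2]

Assembling the blocks gives a Jordan form
J =
  [-4, 0, 0]
  [ 0, 3, 1]
  [ 0, 0, 3]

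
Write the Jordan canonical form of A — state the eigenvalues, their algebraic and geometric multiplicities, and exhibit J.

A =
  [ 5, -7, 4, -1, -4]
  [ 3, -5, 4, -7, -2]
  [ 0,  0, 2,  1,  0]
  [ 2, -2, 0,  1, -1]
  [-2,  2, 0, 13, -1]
J_2(-2) ⊕ J_3(2)

The characteristic polynomial is
  det(x·I − A) = x^5 - 2*x^4 - 8*x^3 + 16*x^2 + 16*x - 32 = (x - 2)^3*(x + 2)^2

Eigenvalues and multiplicities (the geometric multiplicity of λ is n − rank(A − λI), which equals the number of Jordan blocks for λ):
  λ = -2: algebraic multiplicity = 2, geometric multiplicity = 1
  λ = 2: algebraic multiplicity = 3, geometric multiplicity = 1

Determining the block sizes for each eigenvalue:
  λ = -2: one block (gm = 1), so the single block has size am = 2 → block sizes [2]
  λ = 2: one block (gm = 1), so the single block has size am = 3 → block sizes [3]

Assembling the blocks gives a Jordan form
J =
  [-2,  1, 0, 0, 0]
  [ 0, -2, 0, 0, 0]
  [ 0,  0, 2, 1, 0]
  [ 0,  0, 0, 2, 1]
  [ 0,  0, 0, 0, 2]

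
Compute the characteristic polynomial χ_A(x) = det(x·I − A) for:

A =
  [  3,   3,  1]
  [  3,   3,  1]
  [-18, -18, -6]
x^3

Expanding det(x·I − A) (e.g. by cofactor expansion or by noting that A is similar to its Jordan form J, which has the same characteristic polynomial as A) gives
  χ_A(x) = x^3
which factors as x^3. The eigenvalues (with algebraic multiplicities) are λ = 0 with multiplicity 3.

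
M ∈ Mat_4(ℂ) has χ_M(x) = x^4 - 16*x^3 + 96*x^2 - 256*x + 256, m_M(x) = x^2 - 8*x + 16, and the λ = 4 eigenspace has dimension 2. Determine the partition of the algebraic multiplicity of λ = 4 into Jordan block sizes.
Block sizes for λ = 4: [2, 2]

Step 1 — from the characteristic polynomial, algebraic multiplicity of λ = 4 is 4. From dim ker(M − (4)·I) = 2, there are exactly 2 Jordan blocks for λ = 4.
Step 2 — from the minimal polynomial, the factor (x − 4)^2 tells us the largest block for λ = 4 has size 2.
Step 3 — with total size 4, 2 blocks, and largest block 2, the block sizes (in nonincreasing order) are [2, 2].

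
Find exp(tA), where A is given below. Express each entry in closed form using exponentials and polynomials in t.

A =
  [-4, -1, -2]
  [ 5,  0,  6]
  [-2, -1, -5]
e^{tA} =
  [-t*exp(-3*t) + exp(-3*t), -t*exp(-3*t), -2*t*exp(-3*t)]
  [-t^2*exp(-3*t) + 5*t*exp(-3*t), -t^2*exp(-3*t) + 3*t*exp(-3*t) + exp(-3*t), -2*t^2*exp(-3*t) + 6*t*exp(-3*t)]
  [t^2*exp(-3*t)/2 - 2*t*exp(-3*t), t^2*exp(-3*t)/2 - t*exp(-3*t), t^2*exp(-3*t) - 2*t*exp(-3*t) + exp(-3*t)]

Strategy: write A = P · J · P⁻¹ where J is a Jordan canonical form, so e^{tA} = P · e^{tJ} · P⁻¹, and e^{tJ} can be computed block-by-block.

A has Jordan form
J =
  [-3,  1,  0]
  [ 0, -3,  1]
  [ 0,  0, -3]
(up to reordering of blocks).

Per-block formulas:
  For a 3×3 Jordan block J_3(-3): exp(t · J_3(-3)) = e^(-3t)·(I + t·N + (t^2/2)·N^2), where N is the 3×3 nilpotent shift.

After assembling e^{tJ} and conjugating by P, we get:

e^{tA} =
  [-t*exp(-3*t) + exp(-3*t), -t*exp(-3*t), -2*t*exp(-3*t)]
  [-t^2*exp(-3*t) + 5*t*exp(-3*t), -t^2*exp(-3*t) + 3*t*exp(-3*t) + exp(-3*t), -2*t^2*exp(-3*t) + 6*t*exp(-3*t)]
  [t^2*exp(-3*t)/2 - 2*t*exp(-3*t), t^2*exp(-3*t)/2 - t*exp(-3*t), t^2*exp(-3*t) - 2*t*exp(-3*t) + exp(-3*t)]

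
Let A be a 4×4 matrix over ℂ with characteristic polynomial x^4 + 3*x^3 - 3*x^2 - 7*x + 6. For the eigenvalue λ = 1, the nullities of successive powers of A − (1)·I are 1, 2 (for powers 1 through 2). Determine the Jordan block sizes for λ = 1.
Block sizes for λ = 1: [2]

From the dimensions of kernels of powers, the number of Jordan blocks of size at least j is d_j − d_{j−1} where d_j = dim ker(N^j) (with d_0 = 0). Computing the differences gives [1, 1].
The number of blocks of size exactly k is (#blocks of size ≥ k) − (#blocks of size ≥ k + 1), so the partition is: 1 block(s) of size 2.
In nonincreasing order the block sizes are [2].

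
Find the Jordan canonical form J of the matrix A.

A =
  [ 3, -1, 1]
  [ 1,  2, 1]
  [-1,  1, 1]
J_3(2)

The characteristic polynomial is
  det(x·I − A) = x^3 - 6*x^2 + 12*x - 8 = (x - 2)^3

Eigenvalues and multiplicities (the geometric multiplicity of λ is n − rank(A − λI), which equals the number of Jordan blocks for λ):
  λ = 2: algebraic multiplicity = 3, geometric multiplicity = 1

Determining the block sizes for each eigenvalue:
  λ = 2: one block (gm = 1), so the single block has size am = 3 → block sizes [3]

Assembling the blocks gives a Jordan form
J =
  [2, 1, 0]
  [0, 2, 1]
  [0, 0, 2]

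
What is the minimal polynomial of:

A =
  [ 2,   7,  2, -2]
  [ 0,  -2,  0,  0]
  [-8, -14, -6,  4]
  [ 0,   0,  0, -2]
x^2 + 4*x + 4

The characteristic polynomial is χ_A(x) = (x + 2)^4, so the eigenvalues are known. The minimal polynomial is
  m_A(x) = Π_λ (x − λ)^{k_λ}
where k_λ is the size of the *largest* Jordan block for λ (equivalently, the smallest k with (A − λI)^k v = 0 for every generalised eigenvector v of λ).

  λ = -2: largest Jordan block has size 2, contributing (x + 2)^2

So m_A(x) = (x + 2)^2 = x^2 + 4*x + 4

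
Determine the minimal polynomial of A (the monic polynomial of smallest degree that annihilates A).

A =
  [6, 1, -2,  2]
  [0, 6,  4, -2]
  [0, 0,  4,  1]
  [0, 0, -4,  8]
x^2 - 12*x + 36

The characteristic polynomial is χ_A(x) = (x - 6)^4, so the eigenvalues are known. The minimal polynomial is
  m_A(x) = Π_λ (x − λ)^{k_λ}
where k_λ is the size of the *largest* Jordan block for λ (equivalently, the smallest k with (A − λI)^k v = 0 for every generalised eigenvector v of λ).

  λ = 6: largest Jordan block has size 2, contributing (x − 6)^2

So m_A(x) = (x - 6)^2 = x^2 - 12*x + 36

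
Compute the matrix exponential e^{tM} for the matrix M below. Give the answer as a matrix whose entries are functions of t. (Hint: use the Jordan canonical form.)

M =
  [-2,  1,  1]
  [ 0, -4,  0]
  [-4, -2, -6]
e^{tM} =
  [2*t*exp(-4*t) + exp(-4*t), t*exp(-4*t), t*exp(-4*t)]
  [0, exp(-4*t), 0]
  [-4*t*exp(-4*t), -2*t*exp(-4*t), -2*t*exp(-4*t) + exp(-4*t)]

Strategy: write M = P · J · P⁻¹ where J is a Jordan canonical form, so e^{tM} = P · e^{tJ} · P⁻¹, and e^{tJ} can be computed block-by-block.

M has Jordan form
J =
  [-4,  1,  0]
  [ 0, -4,  0]
  [ 0,  0, -4]
(up to reordering of blocks).

Per-block formulas:
  For a 1×1 block at λ = -4: exp(t · [-4]) = [e^(-4t)].
  For a 2×2 Jordan block J_2(-4): exp(t · J_2(-4)) = e^(-4t)·(I + t·N), where N is the 2×2 nilpotent shift.

After assembling e^{tJ} and conjugating by P, we get:

e^{tM} =
  [2*t*exp(-4*t) + exp(-4*t), t*exp(-4*t), t*exp(-4*t)]
  [0, exp(-4*t), 0]
  [-4*t*exp(-4*t), -2*t*exp(-4*t), -2*t*exp(-4*t) + exp(-4*t)]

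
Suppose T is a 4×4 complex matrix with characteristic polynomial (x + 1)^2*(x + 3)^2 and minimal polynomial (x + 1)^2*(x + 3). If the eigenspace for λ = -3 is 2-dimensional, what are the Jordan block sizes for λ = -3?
Block sizes for λ = -3: [1, 1]

Step 1 — from the characteristic polynomial, algebraic multiplicity of λ = -3 is 2. From dim ker(T − (-3)·I) = 2, there are exactly 2 Jordan blocks for λ = -3.
Step 2 — from the minimal polynomial, the factor (x + 3) tells us the largest block for λ = -3 has size 1.
Step 3 — with total size 2, 2 blocks, and largest block 1, the block sizes (in nonincreasing order) are [1, 1].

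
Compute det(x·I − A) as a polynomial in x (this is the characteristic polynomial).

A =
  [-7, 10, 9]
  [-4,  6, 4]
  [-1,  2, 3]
x^3 - 2*x^2 - 4*x + 8

Expanding det(x·I − A) (e.g. by cofactor expansion or by noting that A is similar to its Jordan form J, which has the same characteristic polynomial as A) gives
  χ_A(x) = x^3 - 2*x^2 - 4*x + 8
which factors as (x - 2)^2*(x + 2). The eigenvalues (with algebraic multiplicities) are λ = -2 with multiplicity 1, λ = 2 with multiplicity 2.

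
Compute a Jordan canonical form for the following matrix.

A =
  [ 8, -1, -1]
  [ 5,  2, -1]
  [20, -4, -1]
J_2(3) ⊕ J_1(3)

The characteristic polynomial is
  det(x·I − A) = x^3 - 9*x^2 + 27*x - 27 = (x - 3)^3

Eigenvalues and multiplicities (the geometric multiplicity of λ is n − rank(A − λI), which equals the number of Jordan blocks for λ):
  λ = 3: algebraic multiplicity = 3, geometric multiplicity = 2

Determining the block sizes for each eigenvalue:
  λ = 3: 2 blocks summing to 3 forces exactly one block of size 2 and the rest size 1 → block sizes [2, 1]

Assembling the blocks gives a Jordan form
J =
  [3, 1, 0]
  [0, 3, 0]
  [0, 0, 3]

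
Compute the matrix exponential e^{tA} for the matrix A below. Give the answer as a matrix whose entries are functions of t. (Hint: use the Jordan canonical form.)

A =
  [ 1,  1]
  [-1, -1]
e^{tA} =
  [t + 1, t]
  [-t, 1 - t]

Strategy: write A = P · J · P⁻¹ where J is a Jordan canonical form, so e^{tA} = P · e^{tJ} · P⁻¹, and e^{tJ} can be computed block-by-block.

A has Jordan form
J =
  [0, 1]
  [0, 0]
(up to reordering of blocks).

Per-block formulas:
  For a 2×2 Jordan block J_2(0): exp(t · J_2(0)) = e^(0t)·(I + t·N), where N is the 2×2 nilpotent shift.

After assembling e^{tJ} and conjugating by P, we get:

e^{tA} =
  [t + 1, t]
  [-t, 1 - t]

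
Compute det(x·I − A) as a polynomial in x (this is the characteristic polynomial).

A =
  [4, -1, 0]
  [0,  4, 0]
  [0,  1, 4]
x^3 - 12*x^2 + 48*x - 64

Expanding det(x·I − A) (e.g. by cofactor expansion or by noting that A is similar to its Jordan form J, which has the same characteristic polynomial as A) gives
  χ_A(x) = x^3 - 12*x^2 + 48*x - 64
which factors as (x - 4)^3. The eigenvalues (with algebraic multiplicities) are λ = 4 with multiplicity 3.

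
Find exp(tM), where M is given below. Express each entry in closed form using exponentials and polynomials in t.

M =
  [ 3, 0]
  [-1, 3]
e^{tM} =
  [exp(3*t), 0]
  [-t*exp(3*t), exp(3*t)]

Strategy: write M = P · J · P⁻¹ where J is a Jordan canonical form, so e^{tM} = P · e^{tJ} · P⁻¹, and e^{tJ} can be computed block-by-block.

M has Jordan form
J =
  [3, 1]
  [0, 3]
(up to reordering of blocks).

Per-block formulas:
  For a 2×2 Jordan block J_2(3): exp(t · J_2(3)) = e^(3t)·(I + t·N), where N is the 2×2 nilpotent shift.

After assembling e^{tJ} and conjugating by P, we get:

e^{tM} =
  [exp(3*t), 0]
  [-t*exp(3*t), exp(3*t)]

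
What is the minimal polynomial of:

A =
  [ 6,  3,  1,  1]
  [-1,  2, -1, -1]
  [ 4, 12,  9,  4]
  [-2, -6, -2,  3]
x^2 - 10*x + 25

The characteristic polynomial is χ_A(x) = (x - 5)^4, so the eigenvalues are known. The minimal polynomial is
  m_A(x) = Π_λ (x − λ)^{k_λ}
where k_λ is the size of the *largest* Jordan block for λ (equivalently, the smallest k with (A − λI)^k v = 0 for every generalised eigenvector v of λ).

  λ = 5: largest Jordan block has size 2, contributing (x − 5)^2

So m_A(x) = (x - 5)^2 = x^2 - 10*x + 25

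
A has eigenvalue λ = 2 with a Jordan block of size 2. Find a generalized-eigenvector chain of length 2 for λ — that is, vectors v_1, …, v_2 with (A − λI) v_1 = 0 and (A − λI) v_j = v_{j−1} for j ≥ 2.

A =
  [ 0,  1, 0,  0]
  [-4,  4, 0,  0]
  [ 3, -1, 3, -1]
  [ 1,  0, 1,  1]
A Jordan chain for λ = 2 of length 2:
v_1 = (-2, -4, 3, 1)ᵀ
v_2 = (1, 0, 0, 0)ᵀ

Let N = A − (2)·I. We want v_2 with N^2 v_2 = 0 but N^1 v_2 ≠ 0; then v_{j-1} := N · v_j for j = 2, …, 2.

Pick v_2 = (1, 0, 0, 0)ᵀ.
Then v_1 = N · v_2 = (-2, -4, 3, 1)ᵀ.

Sanity check: (A − (2)·I) v_1 = (0, 0, 0, 0)ᵀ = 0. ✓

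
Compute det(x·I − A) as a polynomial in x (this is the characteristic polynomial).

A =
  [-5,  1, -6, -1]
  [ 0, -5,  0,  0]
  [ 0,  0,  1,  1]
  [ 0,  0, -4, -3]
x^4 + 12*x^3 + 46*x^2 + 60*x + 25

Expanding det(x·I − A) (e.g. by cofactor expansion or by noting that A is similar to its Jordan form J, which has the same characteristic polynomial as A) gives
  χ_A(x) = x^4 + 12*x^3 + 46*x^2 + 60*x + 25
which factors as (x + 1)^2*(x + 5)^2. The eigenvalues (with algebraic multiplicities) are λ = -5 with multiplicity 2, λ = -1 with multiplicity 2.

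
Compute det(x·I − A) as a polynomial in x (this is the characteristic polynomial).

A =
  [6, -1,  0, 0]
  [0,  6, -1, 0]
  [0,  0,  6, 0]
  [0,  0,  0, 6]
x^4 - 24*x^3 + 216*x^2 - 864*x + 1296

Expanding det(x·I − A) (e.g. by cofactor expansion or by noting that A is similar to its Jordan form J, which has the same characteristic polynomial as A) gives
  χ_A(x) = x^4 - 24*x^3 + 216*x^2 - 864*x + 1296
which factors as (x - 6)^4. The eigenvalues (with algebraic multiplicities) are λ = 6 with multiplicity 4.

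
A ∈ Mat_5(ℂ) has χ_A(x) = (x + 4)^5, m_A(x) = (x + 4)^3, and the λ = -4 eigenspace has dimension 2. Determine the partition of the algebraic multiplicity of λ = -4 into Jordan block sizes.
Block sizes for λ = -4: [3, 2]

Step 1 — from the characteristic polynomial, algebraic multiplicity of λ = -4 is 5. From dim ker(A − (-4)·I) = 2, there are exactly 2 Jordan blocks for λ = -4.
Step 2 — from the minimal polynomial, the factor (x + 4)^3 tells us the largest block for λ = -4 has size 3.
Step 3 — with total size 5, 2 blocks, and largest block 3, the block sizes (in nonincreasing order) are [3, 2].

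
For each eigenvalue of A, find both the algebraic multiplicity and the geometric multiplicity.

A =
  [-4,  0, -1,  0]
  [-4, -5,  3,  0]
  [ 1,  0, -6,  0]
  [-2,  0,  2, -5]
λ = -5: alg = 4, geom = 2

Step 1 — factor the characteristic polynomial to read off the algebraic multiplicities:
  χ_A(x) = (x + 5)^4

Step 2 — compute geometric multiplicities via the rank-nullity identity g(λ) = n − rank(A − λI):
  rank(A − (-5)·I) = 2, so dim ker(A − (-5)·I) = n − 2 = 2

Summary:
  λ = -5: algebraic multiplicity = 4, geometric multiplicity = 2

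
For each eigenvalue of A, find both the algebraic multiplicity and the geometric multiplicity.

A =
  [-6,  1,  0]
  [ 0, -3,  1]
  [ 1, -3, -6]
λ = -5: alg = 3, geom = 1

Step 1 — factor the characteristic polynomial to read off the algebraic multiplicities:
  χ_A(x) = (x + 5)^3

Step 2 — compute geometric multiplicities via the rank-nullity identity g(λ) = n − rank(A − λI):
  rank(A − (-5)·I) = 2, so dim ker(A − (-5)·I) = n − 2 = 1

Summary:
  λ = -5: algebraic multiplicity = 3, geometric multiplicity = 1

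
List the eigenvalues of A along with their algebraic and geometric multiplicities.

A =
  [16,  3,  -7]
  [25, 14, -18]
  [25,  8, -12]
λ = 6: alg = 3, geom = 1

Step 1 — factor the characteristic polynomial to read off the algebraic multiplicities:
  χ_A(x) = (x - 6)^3

Step 2 — compute geometric multiplicities via the rank-nullity identity g(λ) = n − rank(A − λI):
  rank(A − (6)·I) = 2, so dim ker(A − (6)·I) = n − 2 = 1

Summary:
  λ = 6: algebraic multiplicity = 3, geometric multiplicity = 1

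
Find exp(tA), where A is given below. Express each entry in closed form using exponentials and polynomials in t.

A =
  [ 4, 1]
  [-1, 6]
e^{tA} =
  [-t*exp(5*t) + exp(5*t), t*exp(5*t)]
  [-t*exp(5*t), t*exp(5*t) + exp(5*t)]

Strategy: write A = P · J · P⁻¹ where J is a Jordan canonical form, so e^{tA} = P · e^{tJ} · P⁻¹, and e^{tJ} can be computed block-by-block.

A has Jordan form
J =
  [5, 1]
  [0, 5]
(up to reordering of blocks).

Per-block formulas:
  For a 2×2 Jordan block J_2(5): exp(t · J_2(5)) = e^(5t)·(I + t·N), where N is the 2×2 nilpotent shift.

After assembling e^{tJ} and conjugating by P, we get:

e^{tA} =
  [-t*exp(5*t) + exp(5*t), t*exp(5*t)]
  [-t*exp(5*t), t*exp(5*t) + exp(5*t)]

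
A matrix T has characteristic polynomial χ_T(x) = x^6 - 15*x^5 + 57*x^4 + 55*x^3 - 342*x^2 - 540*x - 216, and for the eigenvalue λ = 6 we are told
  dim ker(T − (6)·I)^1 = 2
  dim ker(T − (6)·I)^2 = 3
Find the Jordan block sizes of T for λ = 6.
Block sizes for λ = 6: [2, 1]

From the dimensions of kernels of powers, the number of Jordan blocks of size at least j is d_j − d_{j−1} where d_j = dim ker(N^j) (with d_0 = 0). Computing the differences gives [2, 1].
The number of blocks of size exactly k is (#blocks of size ≥ k) − (#blocks of size ≥ k + 1), so the partition is: 1 block(s) of size 1, 1 block(s) of size 2.
In nonincreasing order the block sizes are [2, 1].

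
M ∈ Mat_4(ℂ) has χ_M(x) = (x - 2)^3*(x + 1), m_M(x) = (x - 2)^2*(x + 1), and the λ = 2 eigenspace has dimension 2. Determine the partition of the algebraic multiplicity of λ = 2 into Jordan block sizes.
Block sizes for λ = 2: [2, 1]

Step 1 — from the characteristic polynomial, algebraic multiplicity of λ = 2 is 3. From dim ker(M − (2)·I) = 2, there are exactly 2 Jordan blocks for λ = 2.
Step 2 — from the minimal polynomial, the factor (x − 2)^2 tells us the largest block for λ = 2 has size 2.
Step 3 — with total size 3, 2 blocks, and largest block 2, the block sizes (in nonincreasing order) are [2, 1].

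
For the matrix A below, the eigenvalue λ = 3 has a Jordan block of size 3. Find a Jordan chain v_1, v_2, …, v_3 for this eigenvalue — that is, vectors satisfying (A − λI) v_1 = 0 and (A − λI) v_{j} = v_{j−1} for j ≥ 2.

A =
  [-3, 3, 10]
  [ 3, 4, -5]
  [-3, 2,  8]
A Jordan chain for λ = 3 of length 3:
v_1 = (15, 0, 9)ᵀ
v_2 = (-6, 3, -3)ᵀ
v_3 = (1, 0, 0)ᵀ

Let N = A − (3)·I. We want v_3 with N^3 v_3 = 0 but N^2 v_3 ≠ 0; then v_{j-1} := N · v_j for j = 3, …, 2.

Pick v_3 = (1, 0, 0)ᵀ.
Then v_2 = N · v_3 = (-6, 3, -3)ᵀ.
Then v_1 = N · v_2 = (15, 0, 9)ᵀ.

Sanity check: (A − (3)·I) v_1 = (0, 0, 0)ᵀ = 0. ✓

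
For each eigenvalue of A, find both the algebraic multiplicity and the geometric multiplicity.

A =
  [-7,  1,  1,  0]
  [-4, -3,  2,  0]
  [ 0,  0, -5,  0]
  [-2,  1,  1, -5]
λ = -5: alg = 4, geom = 3

Step 1 — factor the characteristic polynomial to read off the algebraic multiplicities:
  χ_A(x) = (x + 5)^4

Step 2 — compute geometric multiplicities via the rank-nullity identity g(λ) = n − rank(A − λI):
  rank(A − (-5)·I) = 1, so dim ker(A − (-5)·I) = n − 1 = 3

Summary:
  λ = -5: algebraic multiplicity = 4, geometric multiplicity = 3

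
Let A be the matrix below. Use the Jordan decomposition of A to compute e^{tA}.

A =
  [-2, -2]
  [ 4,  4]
e^{tA} =
  [2 - exp(2*t), 1 - exp(2*t)]
  [2*exp(2*t) - 2, 2*exp(2*t) - 1]

Strategy: write A = P · J · P⁻¹ where J is a Jordan canonical form, so e^{tA} = P · e^{tJ} · P⁻¹, and e^{tJ} can be computed block-by-block.

A has Jordan form
J =
  [0, 0]
  [0, 2]
(up to reordering of blocks).

Per-block formulas:
  For a 1×1 block at λ = 2: exp(t · [2]) = [e^(2t)].
  For a 1×1 block at λ = 0: exp(t · [0]) = [e^(0t)].

After assembling e^{tJ} and conjugating by P, we get:

e^{tA} =
  [2 - exp(2*t), 1 - exp(2*t)]
  [2*exp(2*t) - 2, 2*exp(2*t) - 1]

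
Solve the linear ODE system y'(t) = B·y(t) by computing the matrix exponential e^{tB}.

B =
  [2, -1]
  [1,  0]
e^{tB} =
  [t*exp(t) + exp(t), -t*exp(t)]
  [t*exp(t), -t*exp(t) + exp(t)]

Strategy: write B = P · J · P⁻¹ where J is a Jordan canonical form, so e^{tB} = P · e^{tJ} · P⁻¹, and e^{tJ} can be computed block-by-block.

B has Jordan form
J =
  [1, 1]
  [0, 1]
(up to reordering of blocks).

Per-block formulas:
  For a 2×2 Jordan block J_2(1): exp(t · J_2(1)) = e^(1t)·(I + t·N), where N is the 2×2 nilpotent shift.

After assembling e^{tJ} and conjugating by P, we get:

e^{tB} =
  [t*exp(t) + exp(t), -t*exp(t)]
  [t*exp(t), -t*exp(t) + exp(t)]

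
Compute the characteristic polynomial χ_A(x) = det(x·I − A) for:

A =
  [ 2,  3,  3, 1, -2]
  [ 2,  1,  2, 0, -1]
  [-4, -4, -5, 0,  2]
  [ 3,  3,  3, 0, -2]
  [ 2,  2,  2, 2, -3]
x^5 + 5*x^4 + 10*x^3 + 10*x^2 + 5*x + 1

Expanding det(x·I − A) (e.g. by cofactor expansion or by noting that A is similar to its Jordan form J, which has the same characteristic polynomial as A) gives
  χ_A(x) = x^5 + 5*x^4 + 10*x^3 + 10*x^2 + 5*x + 1
which factors as (x + 1)^5. The eigenvalues (with algebraic multiplicities) are λ = -1 with multiplicity 5.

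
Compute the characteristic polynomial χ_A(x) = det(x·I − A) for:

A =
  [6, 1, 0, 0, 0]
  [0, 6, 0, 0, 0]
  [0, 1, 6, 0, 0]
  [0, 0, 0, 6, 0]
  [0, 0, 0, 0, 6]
x^5 - 30*x^4 + 360*x^3 - 2160*x^2 + 6480*x - 7776

Expanding det(x·I − A) (e.g. by cofactor expansion or by noting that A is similar to its Jordan form J, which has the same characteristic polynomial as A) gives
  χ_A(x) = x^5 - 30*x^4 + 360*x^3 - 2160*x^2 + 6480*x - 7776
which factors as (x - 6)^5. The eigenvalues (with algebraic multiplicities) are λ = 6 with multiplicity 5.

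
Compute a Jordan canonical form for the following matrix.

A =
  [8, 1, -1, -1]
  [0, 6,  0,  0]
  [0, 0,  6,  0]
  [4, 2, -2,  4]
J_2(6) ⊕ J_1(6) ⊕ J_1(6)

The characteristic polynomial is
  det(x·I − A) = x^4 - 24*x^3 + 216*x^2 - 864*x + 1296 = (x - 6)^4

Eigenvalues and multiplicities (the geometric multiplicity of λ is n − rank(A − λI), which equals the number of Jordan blocks for λ):
  λ = 6: algebraic multiplicity = 4, geometric multiplicity = 3

Determining the block sizes for each eigenvalue:
  λ = 6: 3 blocks summing to 4 forces exactly one block of size 2 and the rest size 1 → block sizes [2, 1, 1]

Assembling the blocks gives a Jordan form
J =
  [6, 1, 0, 0]
  [0, 6, 0, 0]
  [0, 0, 6, 0]
  [0, 0, 0, 6]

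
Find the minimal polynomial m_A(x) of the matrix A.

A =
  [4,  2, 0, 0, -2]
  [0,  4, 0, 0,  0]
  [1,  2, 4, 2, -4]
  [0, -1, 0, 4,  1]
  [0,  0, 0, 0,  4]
x^2 - 8*x + 16

The characteristic polynomial is χ_A(x) = (x - 4)^5, so the eigenvalues are known. The minimal polynomial is
  m_A(x) = Π_λ (x − λ)^{k_λ}
where k_λ is the size of the *largest* Jordan block for λ (equivalently, the smallest k with (A − λI)^k v = 0 for every generalised eigenvector v of λ).

  λ = 4: largest Jordan block has size 2, contributing (x − 4)^2

So m_A(x) = (x - 4)^2 = x^2 - 8*x + 16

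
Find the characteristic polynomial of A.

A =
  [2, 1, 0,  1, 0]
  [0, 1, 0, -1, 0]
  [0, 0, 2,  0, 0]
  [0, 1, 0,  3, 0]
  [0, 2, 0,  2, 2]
x^5 - 10*x^4 + 40*x^3 - 80*x^2 + 80*x - 32

Expanding det(x·I − A) (e.g. by cofactor expansion or by noting that A is similar to its Jordan form J, which has the same characteristic polynomial as A) gives
  χ_A(x) = x^5 - 10*x^4 + 40*x^3 - 80*x^2 + 80*x - 32
which factors as (x - 2)^5. The eigenvalues (with algebraic multiplicities) are λ = 2 with multiplicity 5.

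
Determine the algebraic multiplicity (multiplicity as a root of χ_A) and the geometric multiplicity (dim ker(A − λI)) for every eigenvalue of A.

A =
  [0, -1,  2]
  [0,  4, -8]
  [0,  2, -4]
λ = 0: alg = 3, geom = 2

Step 1 — factor the characteristic polynomial to read off the algebraic multiplicities:
  χ_A(x) = x^3

Step 2 — compute geometric multiplicities via the rank-nullity identity g(λ) = n − rank(A − λI):
  rank(A − (0)·I) = 1, so dim ker(A − (0)·I) = n − 1 = 2

Summary:
  λ = 0: algebraic multiplicity = 3, geometric multiplicity = 2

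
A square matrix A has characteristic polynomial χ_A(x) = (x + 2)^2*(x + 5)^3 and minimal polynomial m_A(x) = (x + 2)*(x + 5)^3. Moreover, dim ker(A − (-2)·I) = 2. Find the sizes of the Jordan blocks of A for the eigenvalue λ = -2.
Block sizes for λ = -2: [1, 1]

Step 1 — from the characteristic polynomial, algebraic multiplicity of λ = -2 is 2. From dim ker(A − (-2)·I) = 2, there are exactly 2 Jordan blocks for λ = -2.
Step 2 — from the minimal polynomial, the factor (x + 2) tells us the largest block for λ = -2 has size 1.
Step 3 — with total size 2, 2 blocks, and largest block 1, the block sizes (in nonincreasing order) are [1, 1].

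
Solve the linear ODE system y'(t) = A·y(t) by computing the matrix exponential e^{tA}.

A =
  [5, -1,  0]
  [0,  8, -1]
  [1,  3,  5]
e^{tA} =
  [t^2*exp(6*t)/2 - t*exp(6*t) + exp(6*t), -t^2*exp(6*t)/2 - t*exp(6*t), t^2*exp(6*t)/2]
  [-t^2*exp(6*t)/2, t^2*exp(6*t)/2 + 2*t*exp(6*t) + exp(6*t), -t^2*exp(6*t)/2 - t*exp(6*t)]
  [-t^2*exp(6*t) + t*exp(6*t), t^2*exp(6*t) + 3*t*exp(6*t), -t^2*exp(6*t) - t*exp(6*t) + exp(6*t)]

Strategy: write A = P · J · P⁻¹ where J is a Jordan canonical form, so e^{tA} = P · e^{tJ} · P⁻¹, and e^{tJ} can be computed block-by-block.

A has Jordan form
J =
  [6, 1, 0]
  [0, 6, 1]
  [0, 0, 6]
(up to reordering of blocks).

Per-block formulas:
  For a 3×3 Jordan block J_3(6): exp(t · J_3(6)) = e^(6t)·(I + t·N + (t^2/2)·N^2), where N is the 3×3 nilpotent shift.

After assembling e^{tJ} and conjugating by P, we get:

e^{tA} =
  [t^2*exp(6*t)/2 - t*exp(6*t) + exp(6*t), -t^2*exp(6*t)/2 - t*exp(6*t), t^2*exp(6*t)/2]
  [-t^2*exp(6*t)/2, t^2*exp(6*t)/2 + 2*t*exp(6*t) + exp(6*t), -t^2*exp(6*t)/2 - t*exp(6*t)]
  [-t^2*exp(6*t) + t*exp(6*t), t^2*exp(6*t) + 3*t*exp(6*t), -t^2*exp(6*t) - t*exp(6*t) + exp(6*t)]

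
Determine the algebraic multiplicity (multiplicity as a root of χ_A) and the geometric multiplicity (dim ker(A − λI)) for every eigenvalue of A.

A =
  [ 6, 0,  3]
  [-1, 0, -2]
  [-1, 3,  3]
λ = 3: alg = 3, geom = 1

Step 1 — factor the characteristic polynomial to read off the algebraic multiplicities:
  χ_A(x) = (x - 3)^3

Step 2 — compute geometric multiplicities via the rank-nullity identity g(λ) = n − rank(A − λI):
  rank(A − (3)·I) = 2, so dim ker(A − (3)·I) = n − 2 = 1

Summary:
  λ = 3: algebraic multiplicity = 3, geometric multiplicity = 1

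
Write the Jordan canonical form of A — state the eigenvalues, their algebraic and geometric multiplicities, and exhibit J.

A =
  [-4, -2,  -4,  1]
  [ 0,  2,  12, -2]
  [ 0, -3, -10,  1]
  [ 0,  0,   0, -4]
J_2(-4) ⊕ J_2(-4)

The characteristic polynomial is
  det(x·I − A) = x^4 + 16*x^3 + 96*x^2 + 256*x + 256 = (x + 4)^4

Eigenvalues and multiplicities (the geometric multiplicity of λ is n − rank(A − λI), which equals the number of Jordan blocks for λ):
  λ = -4: algebraic multiplicity = 4, geometric multiplicity = 2

Determining the block sizes for each eigenvalue:
  λ = -4: with am = 4 and gm = 2, the partition is not yet determined (e.g. several partitions of 4 into 2 parts exist). Let N = A − (-4)·I. Computing rank(N^1) = 2, rank(N^2) = 0; the number of blocks of size ≥ j is rank(N^{j−1}) − rank(N^j), giving [2, 2]. So we have 2 block(s) of size 2 → block sizes [2, 2]

Assembling the blocks gives a Jordan form
J =
  [-4,  1,  0,  0]
  [ 0, -4,  0,  0]
  [ 0,  0, -4,  1]
  [ 0,  0,  0, -4]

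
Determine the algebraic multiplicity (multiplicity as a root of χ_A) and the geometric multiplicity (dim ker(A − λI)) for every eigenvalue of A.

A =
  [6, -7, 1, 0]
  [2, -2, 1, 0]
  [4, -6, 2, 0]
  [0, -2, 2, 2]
λ = 2: alg = 4, geom = 2

Step 1 — factor the characteristic polynomial to read off the algebraic multiplicities:
  χ_A(x) = (x - 2)^4

Step 2 — compute geometric multiplicities via the rank-nullity identity g(λ) = n − rank(A − λI):
  rank(A − (2)·I) = 2, so dim ker(A − (2)·I) = n − 2 = 2

Summary:
  λ = 2: algebraic multiplicity = 4, geometric multiplicity = 2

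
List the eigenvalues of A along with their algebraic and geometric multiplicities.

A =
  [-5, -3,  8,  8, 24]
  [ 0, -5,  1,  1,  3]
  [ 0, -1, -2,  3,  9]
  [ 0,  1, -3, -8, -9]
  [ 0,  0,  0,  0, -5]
λ = -5: alg = 5, geom = 3

Step 1 — factor the characteristic polynomial to read off the algebraic multiplicities:
  χ_A(x) = (x + 5)^5

Step 2 — compute geometric multiplicities via the rank-nullity identity g(λ) = n − rank(A − λI):
  rank(A − (-5)·I) = 2, so dim ker(A − (-5)·I) = n − 2 = 3

Summary:
  λ = -5: algebraic multiplicity = 5, geometric multiplicity = 3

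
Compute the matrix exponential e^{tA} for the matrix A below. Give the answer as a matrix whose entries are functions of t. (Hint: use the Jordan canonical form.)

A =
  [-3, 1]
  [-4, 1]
e^{tA} =
  [-2*t*exp(-t) + exp(-t), t*exp(-t)]
  [-4*t*exp(-t), 2*t*exp(-t) + exp(-t)]

Strategy: write A = P · J · P⁻¹ where J is a Jordan canonical form, so e^{tA} = P · e^{tJ} · P⁻¹, and e^{tJ} can be computed block-by-block.

A has Jordan form
J =
  [-1,  1]
  [ 0, -1]
(up to reordering of blocks).

Per-block formulas:
  For a 2×2 Jordan block J_2(-1): exp(t · J_2(-1)) = e^(-1t)·(I + t·N), where N is the 2×2 nilpotent shift.

After assembling e^{tJ} and conjugating by P, we get:

e^{tA} =
  [-2*t*exp(-t) + exp(-t), t*exp(-t)]
  [-4*t*exp(-t), 2*t*exp(-t) + exp(-t)]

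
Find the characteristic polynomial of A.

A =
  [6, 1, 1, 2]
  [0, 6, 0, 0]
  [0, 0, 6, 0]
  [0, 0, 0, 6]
x^4 - 24*x^3 + 216*x^2 - 864*x + 1296

Expanding det(x·I − A) (e.g. by cofactor expansion or by noting that A is similar to its Jordan form J, which has the same characteristic polynomial as A) gives
  χ_A(x) = x^4 - 24*x^3 + 216*x^2 - 864*x + 1296
which factors as (x - 6)^4. The eigenvalues (with algebraic multiplicities) are λ = 6 with multiplicity 4.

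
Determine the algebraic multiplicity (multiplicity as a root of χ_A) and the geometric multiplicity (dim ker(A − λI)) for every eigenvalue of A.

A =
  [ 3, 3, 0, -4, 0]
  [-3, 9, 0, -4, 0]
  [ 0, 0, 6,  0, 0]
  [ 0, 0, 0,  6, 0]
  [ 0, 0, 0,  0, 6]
λ = 6: alg = 5, geom = 4

Step 1 — factor the characteristic polynomial to read off the algebraic multiplicities:
  χ_A(x) = (x - 6)^5

Step 2 — compute geometric multiplicities via the rank-nullity identity g(λ) = n − rank(A − λI):
  rank(A − (6)·I) = 1, so dim ker(A − (6)·I) = n − 1 = 4

Summary:
  λ = 6: algebraic multiplicity = 5, geometric multiplicity = 4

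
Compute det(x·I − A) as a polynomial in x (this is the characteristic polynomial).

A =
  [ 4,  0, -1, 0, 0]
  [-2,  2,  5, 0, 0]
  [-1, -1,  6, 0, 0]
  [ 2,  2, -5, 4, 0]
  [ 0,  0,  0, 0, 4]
x^5 - 20*x^4 + 160*x^3 - 640*x^2 + 1280*x - 1024

Expanding det(x·I − A) (e.g. by cofactor expansion or by noting that A is similar to its Jordan form J, which has the same characteristic polynomial as A) gives
  χ_A(x) = x^5 - 20*x^4 + 160*x^3 - 640*x^2 + 1280*x - 1024
which factors as (x - 4)^5. The eigenvalues (with algebraic multiplicities) are λ = 4 with multiplicity 5.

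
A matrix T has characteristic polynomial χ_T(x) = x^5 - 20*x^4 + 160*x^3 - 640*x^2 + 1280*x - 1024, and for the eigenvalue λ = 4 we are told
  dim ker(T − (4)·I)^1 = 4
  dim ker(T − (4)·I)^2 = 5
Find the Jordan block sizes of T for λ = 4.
Block sizes for λ = 4: [2, 1, 1, 1]

From the dimensions of kernels of powers, the number of Jordan blocks of size at least j is d_j − d_{j−1} where d_j = dim ker(N^j) (with d_0 = 0). Computing the differences gives [4, 1].
The number of blocks of size exactly k is (#blocks of size ≥ k) − (#blocks of size ≥ k + 1), so the partition is: 3 block(s) of size 1, 1 block(s) of size 2.
In nonincreasing order the block sizes are [2, 1, 1, 1].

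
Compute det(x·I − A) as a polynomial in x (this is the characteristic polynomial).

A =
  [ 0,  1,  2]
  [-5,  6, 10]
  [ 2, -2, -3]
x^3 - 3*x^2 + 3*x - 1

Expanding det(x·I − A) (e.g. by cofactor expansion or by noting that A is similar to its Jordan form J, which has the same characteristic polynomial as A) gives
  χ_A(x) = x^3 - 3*x^2 + 3*x - 1
which factors as (x - 1)^3. The eigenvalues (with algebraic multiplicities) are λ = 1 with multiplicity 3.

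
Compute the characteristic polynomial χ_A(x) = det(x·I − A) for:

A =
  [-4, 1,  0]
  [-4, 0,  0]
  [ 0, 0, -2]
x^3 + 6*x^2 + 12*x + 8

Expanding det(x·I − A) (e.g. by cofactor expansion or by noting that A is similar to its Jordan form J, which has the same characteristic polynomial as A) gives
  χ_A(x) = x^3 + 6*x^2 + 12*x + 8
which factors as (x + 2)^3. The eigenvalues (with algebraic multiplicities) are λ = -2 with multiplicity 3.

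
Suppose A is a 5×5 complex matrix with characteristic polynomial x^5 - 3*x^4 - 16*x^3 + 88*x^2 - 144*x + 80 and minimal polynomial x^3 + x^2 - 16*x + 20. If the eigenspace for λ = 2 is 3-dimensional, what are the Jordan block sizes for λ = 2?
Block sizes for λ = 2: [2, 1, 1]

Step 1 — from the characteristic polynomial, algebraic multiplicity of λ = 2 is 4. From dim ker(A − (2)·I) = 3, there are exactly 3 Jordan blocks for λ = 2.
Step 2 — from the minimal polynomial, the factor (x − 2)^2 tells us the largest block for λ = 2 has size 2.
Step 3 — with total size 4, 3 blocks, and largest block 2, the block sizes (in nonincreasing order) are [2, 1, 1].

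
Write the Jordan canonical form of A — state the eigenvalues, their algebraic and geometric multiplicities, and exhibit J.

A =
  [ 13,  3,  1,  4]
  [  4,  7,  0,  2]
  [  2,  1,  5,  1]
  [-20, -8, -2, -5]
J_3(5) ⊕ J_1(5)

The characteristic polynomial is
  det(x·I − A) = x^4 - 20*x^3 + 150*x^2 - 500*x + 625 = (x - 5)^4

Eigenvalues and multiplicities (the geometric multiplicity of λ is n − rank(A − λI), which equals the number of Jordan blocks for λ):
  λ = 5: algebraic multiplicity = 4, geometric multiplicity = 2

Determining the block sizes for each eigenvalue:
  λ = 5: with am = 4 and gm = 2, the partition is not yet determined (e.g. several partitions of 4 into 2 parts exist). Let N = A − (5)·I. Computing rank(N^1) = 2, rank(N^2) = 1, rank(N^3) = 0; the number of blocks of size ≥ j is rank(N^{j−1}) − rank(N^j), giving [2, 1, 1]. So we have 1 block(s) of size 3, 1 block(s) of size 1 → block sizes [3, 1]

Assembling the blocks gives a Jordan form
J =
  [5, 1, 0, 0]
  [0, 5, 1, 0]
  [0, 0, 5, 0]
  [0, 0, 0, 5]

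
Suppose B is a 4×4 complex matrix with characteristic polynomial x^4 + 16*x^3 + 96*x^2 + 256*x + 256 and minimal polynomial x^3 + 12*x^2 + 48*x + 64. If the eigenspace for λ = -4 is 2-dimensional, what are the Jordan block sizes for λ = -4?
Block sizes for λ = -4: [3, 1]

Step 1 — from the characteristic polynomial, algebraic multiplicity of λ = -4 is 4. From dim ker(B − (-4)·I) = 2, there are exactly 2 Jordan blocks for λ = -4.
Step 2 — from the minimal polynomial, the factor (x + 4)^3 tells us the largest block for λ = -4 has size 3.
Step 3 — with total size 4, 2 blocks, and largest block 3, the block sizes (in nonincreasing order) are [3, 1].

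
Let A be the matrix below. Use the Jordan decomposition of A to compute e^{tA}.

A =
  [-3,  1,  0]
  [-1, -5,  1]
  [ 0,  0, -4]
e^{tA} =
  [t*exp(-4*t) + exp(-4*t), t*exp(-4*t), t^2*exp(-4*t)/2]
  [-t*exp(-4*t), -t*exp(-4*t) + exp(-4*t), -t^2*exp(-4*t)/2 + t*exp(-4*t)]
  [0, 0, exp(-4*t)]

Strategy: write A = P · J · P⁻¹ where J is a Jordan canonical form, so e^{tA} = P · e^{tJ} · P⁻¹, and e^{tJ} can be computed block-by-block.

A has Jordan form
J =
  [-4,  1,  0]
  [ 0, -4,  1]
  [ 0,  0, -4]
(up to reordering of blocks).

Per-block formulas:
  For a 3×3 Jordan block J_3(-4): exp(t · J_3(-4)) = e^(-4t)·(I + t·N + (t^2/2)·N^2), where N is the 3×3 nilpotent shift.

After assembling e^{tJ} and conjugating by P, we get:

e^{tA} =
  [t*exp(-4*t) + exp(-4*t), t*exp(-4*t), t^2*exp(-4*t)/2]
  [-t*exp(-4*t), -t*exp(-4*t) + exp(-4*t), -t^2*exp(-4*t)/2 + t*exp(-4*t)]
  [0, 0, exp(-4*t)]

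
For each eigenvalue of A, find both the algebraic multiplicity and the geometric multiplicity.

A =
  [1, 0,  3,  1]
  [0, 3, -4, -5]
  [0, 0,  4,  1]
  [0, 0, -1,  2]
λ = 1: alg = 1, geom = 1; λ = 3: alg = 3, geom = 1

Step 1 — factor the characteristic polynomial to read off the algebraic multiplicities:
  χ_A(x) = (x - 3)^3*(x - 1)

Step 2 — compute geometric multiplicities via the rank-nullity identity g(λ) = n − rank(A − λI):
  rank(A − (1)·I) = 3, so dim ker(A − (1)·I) = n − 3 = 1
  rank(A − (3)·I) = 3, so dim ker(A − (3)·I) = n − 3 = 1

Summary:
  λ = 1: algebraic multiplicity = 1, geometric multiplicity = 1
  λ = 3: algebraic multiplicity = 3, geometric multiplicity = 1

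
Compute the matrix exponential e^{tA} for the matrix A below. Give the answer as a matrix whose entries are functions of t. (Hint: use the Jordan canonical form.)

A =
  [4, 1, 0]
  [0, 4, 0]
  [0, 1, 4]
e^{tA} =
  [exp(4*t), t*exp(4*t), 0]
  [0, exp(4*t), 0]
  [0, t*exp(4*t), exp(4*t)]

Strategy: write A = P · J · P⁻¹ where J is a Jordan canonical form, so e^{tA} = P · e^{tJ} · P⁻¹, and e^{tJ} can be computed block-by-block.

A has Jordan form
J =
  [4, 1, 0]
  [0, 4, 0]
  [0, 0, 4]
(up to reordering of blocks).

Per-block formulas:
  For a 2×2 Jordan block J_2(4): exp(t · J_2(4)) = e^(4t)·(I + t·N), where N is the 2×2 nilpotent shift.
  For a 1×1 block at λ = 4: exp(t · [4]) = [e^(4t)].

After assembling e^{tJ} and conjugating by P, we get:

e^{tA} =
  [exp(4*t), t*exp(4*t), 0]
  [0, exp(4*t), 0]
  [0, t*exp(4*t), exp(4*t)]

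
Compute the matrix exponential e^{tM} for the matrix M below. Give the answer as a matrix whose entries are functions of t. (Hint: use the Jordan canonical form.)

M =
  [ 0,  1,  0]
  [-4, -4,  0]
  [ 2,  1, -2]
e^{tM} =
  [2*t*exp(-2*t) + exp(-2*t), t*exp(-2*t), 0]
  [-4*t*exp(-2*t), -2*t*exp(-2*t) + exp(-2*t), 0]
  [2*t*exp(-2*t), t*exp(-2*t), exp(-2*t)]

Strategy: write M = P · J · P⁻¹ where J is a Jordan canonical form, so e^{tM} = P · e^{tJ} · P⁻¹, and e^{tJ} can be computed block-by-block.

M has Jordan form
J =
  [-2,  1,  0]
  [ 0, -2,  0]
  [ 0,  0, -2]
(up to reordering of blocks).

Per-block formulas:
  For a 1×1 block at λ = -2: exp(t · [-2]) = [e^(-2t)].
  For a 2×2 Jordan block J_2(-2): exp(t · J_2(-2)) = e^(-2t)·(I + t·N), where N is the 2×2 nilpotent shift.

After assembling e^{tJ} and conjugating by P, we get:

e^{tM} =
  [2*t*exp(-2*t) + exp(-2*t), t*exp(-2*t), 0]
  [-4*t*exp(-2*t), -2*t*exp(-2*t) + exp(-2*t), 0]
  [2*t*exp(-2*t), t*exp(-2*t), exp(-2*t)]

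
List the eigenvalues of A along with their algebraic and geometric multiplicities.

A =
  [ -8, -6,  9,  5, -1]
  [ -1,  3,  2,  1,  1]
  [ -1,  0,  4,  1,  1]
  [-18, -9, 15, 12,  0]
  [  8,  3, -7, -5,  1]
λ = 0: alg = 1, geom = 1; λ = 3: alg = 4, geom = 2

Step 1 — factor the characteristic polynomial to read off the algebraic multiplicities:
  χ_A(x) = x*(x - 3)^4

Step 2 — compute geometric multiplicities via the rank-nullity identity g(λ) = n − rank(A − λI):
  rank(A − (0)·I) = 4, so dim ker(A − (0)·I) = n − 4 = 1
  rank(A − (3)·I) = 3, so dim ker(A − (3)·I) = n − 3 = 2

Summary:
  λ = 0: algebraic multiplicity = 1, geometric multiplicity = 1
  λ = 3: algebraic multiplicity = 4, geometric multiplicity = 2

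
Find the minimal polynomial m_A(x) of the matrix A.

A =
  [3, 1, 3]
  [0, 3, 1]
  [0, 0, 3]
x^3 - 9*x^2 + 27*x - 27

The characteristic polynomial is χ_A(x) = (x - 3)^3, so the eigenvalues are known. The minimal polynomial is
  m_A(x) = Π_λ (x − λ)^{k_λ}
where k_λ is the size of the *largest* Jordan block for λ (equivalently, the smallest k with (A − λI)^k v = 0 for every generalised eigenvector v of λ).

  λ = 3: largest Jordan block has size 3, contributing (x − 3)^3

So m_A(x) = (x - 3)^3 = x^3 - 9*x^2 + 27*x - 27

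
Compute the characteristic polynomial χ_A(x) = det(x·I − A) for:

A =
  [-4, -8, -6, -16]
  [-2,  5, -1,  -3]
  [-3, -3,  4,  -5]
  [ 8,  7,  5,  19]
x^4 - 24*x^3 + 216*x^2 - 864*x + 1296

Expanding det(x·I − A) (e.g. by cofactor expansion or by noting that A is similar to its Jordan form J, which has the same characteristic polynomial as A) gives
  χ_A(x) = x^4 - 24*x^3 + 216*x^2 - 864*x + 1296
which factors as (x - 6)^4. The eigenvalues (with algebraic multiplicities) are λ = 6 with multiplicity 4.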